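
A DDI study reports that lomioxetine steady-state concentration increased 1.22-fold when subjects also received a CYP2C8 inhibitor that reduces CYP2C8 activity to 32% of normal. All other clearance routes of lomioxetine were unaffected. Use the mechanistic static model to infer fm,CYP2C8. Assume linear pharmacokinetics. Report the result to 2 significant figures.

Write x for the fraction cleared via CYP2C8. The observed steady-state concentration change means clearance fell to 1/1.22 = 0.8197 of baseline.
Only the CYP2C8 route changed, so 0.8197 = x·0.32 + (1 − x), giving x = 0.27.

0.27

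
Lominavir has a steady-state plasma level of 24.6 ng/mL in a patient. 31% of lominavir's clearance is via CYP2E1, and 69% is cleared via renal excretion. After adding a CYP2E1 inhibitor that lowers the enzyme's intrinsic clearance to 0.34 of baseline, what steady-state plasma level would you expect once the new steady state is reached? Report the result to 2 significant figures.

31 ng/mL

The CYP2E1 pathway (31% of clearance) is reduced to 0.34× activity: 0.31 × 0.34 = 0.1054.
The remaining 69% of clearance is unaffected.
Relative clearance = 0.1054 + 0.69 = 0.7954.
With dosing unchanged, steady-state plasma level scales as 1/CL: 24.6 / 0.7954 = 31 ng/mL.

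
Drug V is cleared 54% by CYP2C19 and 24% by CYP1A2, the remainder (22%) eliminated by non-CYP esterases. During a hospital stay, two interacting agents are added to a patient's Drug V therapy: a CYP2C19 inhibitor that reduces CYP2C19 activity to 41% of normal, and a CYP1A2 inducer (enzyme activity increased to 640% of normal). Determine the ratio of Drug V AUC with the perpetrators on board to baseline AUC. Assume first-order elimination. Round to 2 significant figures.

0.51

CYP2C19: 0.54 × 0.41 = 0.2214
CYP1A2: 0.24 × 6.4 = 1.536
Other: 0.22 (unchanged)
New clearance relative to baseline: 0.2214 + 1.536 + 0.22 = 1.9774.
Net AUC ratio = 1 / 1.9774 = 0.51.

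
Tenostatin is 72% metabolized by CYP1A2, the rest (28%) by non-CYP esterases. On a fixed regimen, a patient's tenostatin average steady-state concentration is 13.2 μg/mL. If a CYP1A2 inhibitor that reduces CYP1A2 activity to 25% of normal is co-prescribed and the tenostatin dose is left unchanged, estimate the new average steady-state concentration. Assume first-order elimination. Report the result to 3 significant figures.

28.7 μg/mL

CYP1A2: 0.72 × 0.25 = 0.18
Other: 0.28 (unchanged)
CL_new/CL_old = 0.18 + 0.28 = 0.46.
With dosing unchanged, average steady-state concentration scales as 1/CL: 13.2 / 0.46 = 28.7 μg/mL.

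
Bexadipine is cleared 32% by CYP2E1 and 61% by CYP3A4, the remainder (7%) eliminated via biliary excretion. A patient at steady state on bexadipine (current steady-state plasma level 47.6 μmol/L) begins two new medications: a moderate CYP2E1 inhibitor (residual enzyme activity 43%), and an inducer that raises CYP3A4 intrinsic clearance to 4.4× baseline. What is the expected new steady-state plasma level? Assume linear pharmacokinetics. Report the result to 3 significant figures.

The CYP2E1 pathway (32% of clearance) is reduced to 0.43× activity: 0.32 × 0.43 = 0.1376.
The CYP3A4 pathway (61% of clearance) increases to 4.4× activity: 0.61 × 4.4 = 2.684.
The remaining 7% of clearance is unaffected.
New clearance relative to baseline: 0.1376 + 2.684 + 0.07 = 2.8916.
Steady-state plasma level ∝ 1/CL: new value = 47.6 / 2.8916 = 16.5 μmol/L.

16.5 μmol/L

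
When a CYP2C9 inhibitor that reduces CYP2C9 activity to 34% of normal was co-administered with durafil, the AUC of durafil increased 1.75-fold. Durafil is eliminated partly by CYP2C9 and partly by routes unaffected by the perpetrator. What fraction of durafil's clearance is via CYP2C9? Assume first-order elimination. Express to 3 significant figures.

0.649

Let x = fm,CYP2C9. Because AUC ∝ 1/CL, relative clearance fell to 1/1.75 = 0.5714.
Only the CYP2C9 route changed, so 0.5714 = x·0.34 + (1 − x), giving x = 0.649.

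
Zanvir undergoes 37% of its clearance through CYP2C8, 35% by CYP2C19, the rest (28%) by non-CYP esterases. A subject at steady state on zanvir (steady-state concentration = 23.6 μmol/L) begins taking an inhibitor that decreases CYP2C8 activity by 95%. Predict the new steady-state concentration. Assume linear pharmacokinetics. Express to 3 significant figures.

The CYP2C8 pathway (37% of clearance) is reduced to 0.05× activity: 0.37 × 0.05 = 0.0185.
CYP2C19 (35%) and the residual 28% are unaffected.
New clearance relative to baseline: 0.0185 + 0.35 + 0.28 = 0.6485.
With dosing unchanged, steady-state concentration scales as 1/CL: 23.6 / 0.6485 = 36.4 μmol/L.

36.4 μmol/L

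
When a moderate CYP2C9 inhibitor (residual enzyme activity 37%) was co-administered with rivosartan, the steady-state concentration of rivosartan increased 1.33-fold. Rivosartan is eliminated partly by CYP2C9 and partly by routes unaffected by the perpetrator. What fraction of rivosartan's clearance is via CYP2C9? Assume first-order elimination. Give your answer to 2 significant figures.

0.39

Call the CYP2C9 fraction fm. After the interaction, CL_new/CL_old = fm × 0.37 + (1 − fm).
Steady-state concentration ratio = 1 / (new CL fraction), so new CL fraction = 1 / 1.33 = 0.7519.
fm × 0.37 + 1 − fm = 0.7519  ⇒  fm × (0.37 − 1) = −0.2481  ⇒  fm = 0.39.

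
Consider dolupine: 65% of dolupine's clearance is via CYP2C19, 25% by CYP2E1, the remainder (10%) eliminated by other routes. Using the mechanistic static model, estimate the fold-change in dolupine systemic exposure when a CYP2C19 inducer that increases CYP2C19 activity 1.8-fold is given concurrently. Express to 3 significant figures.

The CYP2C19 pathway (65% of clearance) increases to 1.8× activity: 0.65 × 1.8 = 1.17.
CYP2E1 (25%) and the residual 10% are unaffected.
CL_new/CL_old = 1.17 + 0.25 + 0.1 = 1.52.
Systemic exposure is inversely proportional to clearance, so the fold-change is 1 / 1.52 = 0.658.

0.658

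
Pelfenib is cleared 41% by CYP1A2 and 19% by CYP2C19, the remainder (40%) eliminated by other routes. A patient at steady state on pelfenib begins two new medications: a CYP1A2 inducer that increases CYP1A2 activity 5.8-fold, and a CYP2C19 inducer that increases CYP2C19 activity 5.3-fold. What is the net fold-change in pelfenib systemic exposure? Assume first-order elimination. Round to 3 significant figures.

CYP1A2: 0.41 × 5.8 = 2.378
CYP2C19: 0.19 × 5.3 = 1.007
Other: 0.4 (unchanged)
Relative clearance = 2.378 + 1.007 + 0.4 = 3.785.
Because systemic exposure varies inversely with clearance, the combined effect is 1 / 3.785 = 0.264.

0.264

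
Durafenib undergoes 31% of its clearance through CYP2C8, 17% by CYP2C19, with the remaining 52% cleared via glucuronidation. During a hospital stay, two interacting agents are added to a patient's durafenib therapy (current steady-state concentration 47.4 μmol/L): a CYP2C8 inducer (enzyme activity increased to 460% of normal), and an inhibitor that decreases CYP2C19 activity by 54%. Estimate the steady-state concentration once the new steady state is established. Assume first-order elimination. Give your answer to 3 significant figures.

The CYP2C8 pathway (31% of clearance) rises to 4.6× activity: 0.31 × 4.6 = 1.426.
The CYP2C19 pathway (17% of clearance) is reduced to 0.46× activity: 0.17 × 0.46 = 0.0782.
The remaining 52% of clearance is unaffected.
Relative clearance = 1.426 + 0.0782 + 0.52 = 2.0242.
Steady-state concentration ∝ 1/CL: new value = 47.4 / 2.0242 = 23.4 μmol/L.

23.4 μmol/L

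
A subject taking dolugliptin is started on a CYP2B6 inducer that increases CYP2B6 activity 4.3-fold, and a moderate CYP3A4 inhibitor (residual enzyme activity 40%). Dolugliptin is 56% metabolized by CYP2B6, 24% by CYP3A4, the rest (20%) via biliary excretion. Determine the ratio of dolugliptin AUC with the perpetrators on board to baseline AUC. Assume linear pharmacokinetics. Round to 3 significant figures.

The CYP2B6 pathway (56% of clearance) is boosted to 4.3× activity: 0.56 × 4.3 = 2.408.
The CYP3A4 pathway (24% of clearance) falls to 0.4× activity: 0.24 × 0.4 = 0.096.
The remaining 20% of clearance is unaffected.
Relative clearance = 2.408 + 0.096 + 0.2 = 2.704.
Because AUC varies inversely with clearance, the combined effect is 1 / 2.704 = 0.370.

0.370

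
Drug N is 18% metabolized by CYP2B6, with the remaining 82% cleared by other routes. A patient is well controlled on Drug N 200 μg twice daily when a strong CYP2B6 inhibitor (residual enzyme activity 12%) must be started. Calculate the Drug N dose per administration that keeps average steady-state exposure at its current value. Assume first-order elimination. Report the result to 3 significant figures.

168 μg

CYP2B6: 0.18 × 0.12 = 0.0216
Other: 0.82 (unchanged)
New clearance relative to baseline: 0.0216 + 0.82 = 0.8416.
Css,avg = (dose rate)/CL, so holding Css fixed requires dose ∝ CL: 200 × 0.8416 = 168 μg.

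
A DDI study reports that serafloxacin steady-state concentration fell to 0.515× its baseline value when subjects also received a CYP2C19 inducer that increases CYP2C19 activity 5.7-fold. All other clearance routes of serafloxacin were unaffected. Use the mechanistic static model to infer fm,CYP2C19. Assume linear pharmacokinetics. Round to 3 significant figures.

CL'/CL = 1 / 0.515 = 1.942
5.7·fm + (1 − fm) = 1.942
fm = (1.942 − 1) / (5.7 − 1) = 0.200

0.200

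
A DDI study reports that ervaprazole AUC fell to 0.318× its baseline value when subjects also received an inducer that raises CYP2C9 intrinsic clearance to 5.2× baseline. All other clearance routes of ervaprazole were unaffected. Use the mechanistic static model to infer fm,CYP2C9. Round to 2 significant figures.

Let x = fm,CYP2C9. Because AUC ∝ 1/CL, relative clearance rose to 1/0.318 = 3.145.
Only the CYP2C9 route changed, so 3.145 = x·5.2 + (1 − x), giving x = 0.51.

0.51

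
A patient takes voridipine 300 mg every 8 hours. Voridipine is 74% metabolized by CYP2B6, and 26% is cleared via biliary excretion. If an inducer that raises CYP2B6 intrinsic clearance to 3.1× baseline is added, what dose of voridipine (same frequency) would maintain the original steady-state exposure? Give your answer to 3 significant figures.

766 mg

The CYP2B6 pathway (74% of clearance) increases to 3.1× activity: 0.74 × 3.1 = 2.294.
The remaining 26% of clearance is unaffected.
Relative clearance = 2.294 + 0.26 = 2.554.
To maintain the same steady-state level, dose must scale with clearance: new dose = 300 × 2.554 = 766 mg.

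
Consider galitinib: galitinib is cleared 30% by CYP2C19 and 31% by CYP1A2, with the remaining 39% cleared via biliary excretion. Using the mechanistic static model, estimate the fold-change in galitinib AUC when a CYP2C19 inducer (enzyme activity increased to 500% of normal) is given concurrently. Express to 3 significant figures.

0.455

The CYP2C19 pathway (30% of clearance) rises to 5× activity: 0.3 × 5 = 1.5.
CYP1A2 (31%) and the residual 39% are unaffected.
Relative clearance = 1.5 + 0.31 + 0.39 = 2.2.
Since AUC ∝ 1/CL, the ratio is 1 / 2.2 = 0.455.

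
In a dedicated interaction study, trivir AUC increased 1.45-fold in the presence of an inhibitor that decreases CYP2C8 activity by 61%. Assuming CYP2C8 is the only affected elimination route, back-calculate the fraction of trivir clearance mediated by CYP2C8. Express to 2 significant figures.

0.51

Let x = fm,CYP2C8. Because AUC ∝ 1/CL, relative clearance fell to 1/1.45 = 0.6897.
Only the CYP2C8 route changed, so 0.6897 = x·0.39 + (1 − x), giving x = 0.51.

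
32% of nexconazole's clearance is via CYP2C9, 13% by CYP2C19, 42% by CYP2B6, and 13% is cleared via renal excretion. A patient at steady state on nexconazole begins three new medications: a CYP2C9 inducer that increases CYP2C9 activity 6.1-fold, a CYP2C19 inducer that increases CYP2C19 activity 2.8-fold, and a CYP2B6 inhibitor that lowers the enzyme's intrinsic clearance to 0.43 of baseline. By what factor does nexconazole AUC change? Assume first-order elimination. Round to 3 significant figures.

0.381

The CYP2C9 pathway (32% of clearance) rises to 6.1× activity: 0.32 × 6.1 = 1.952.
The CYP2C19 pathway (13% of clearance) rises to 2.8× activity: 0.13 × 2.8 = 0.364.
The CYP2B6 pathway (42% of clearance) is reduced to 0.43× activity: 0.42 × 0.43 = 0.1806.
Non-CYP routes (13%) are unchanged.
CL_new/CL_old = 1.952 + 0.364 + 0.1806 + 0.13 = 2.6266.
Net AUC ratio = 1 / 2.6266 = 0.381.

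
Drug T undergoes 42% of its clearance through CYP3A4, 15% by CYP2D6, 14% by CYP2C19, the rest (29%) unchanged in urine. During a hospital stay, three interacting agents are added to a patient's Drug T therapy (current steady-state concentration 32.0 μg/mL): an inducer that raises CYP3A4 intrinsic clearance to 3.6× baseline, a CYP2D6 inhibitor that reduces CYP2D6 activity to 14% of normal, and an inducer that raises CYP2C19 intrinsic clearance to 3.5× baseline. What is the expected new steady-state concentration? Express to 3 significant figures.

The CYP3A4 pathway (42% of clearance) is boosted to 3.6× activity: 0.42 × 3.6 = 1.512.
The CYP2D6 pathway (15% of clearance) falls to 0.14× activity: 0.15 × 0.14 = 0.021.
The CYP2C19 pathway (14% of clearance) rises to 3.5× activity: 0.14 × 3.5 = 0.49.
Non-CYP routes (29%) are unchanged.
CL_new/CL_old = 1.512 + 0.021 + 0.49 + 0.29 = 2.313.
New steady-state concentration = 32.0 / 2.313 = 13.8 μg/mL (concentration scales inversely with clearance).

13.8 μg/mL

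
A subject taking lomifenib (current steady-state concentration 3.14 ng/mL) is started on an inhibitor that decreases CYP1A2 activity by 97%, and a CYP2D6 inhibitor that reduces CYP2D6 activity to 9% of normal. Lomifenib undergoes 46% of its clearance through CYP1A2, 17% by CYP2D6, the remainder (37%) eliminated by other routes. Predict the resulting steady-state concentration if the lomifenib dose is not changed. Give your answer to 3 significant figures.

7.87 ng/mL

The CYP1A2 pathway (46% of clearance) falls to 0.03× activity: 0.46 × 0.03 = 0.0138.
The CYP2D6 pathway (17% of clearance) is reduced to 0.09× activity: 0.17 × 0.09 = 0.0153.
Non-CYP routes (37%) are unchanged.
Relative clearance = 0.0138 + 0.0153 + 0.37 = 0.3991.
New steady-state concentration = 3.14 / 0.3991 = 7.87 ng/mL (concentration scales inversely with clearance).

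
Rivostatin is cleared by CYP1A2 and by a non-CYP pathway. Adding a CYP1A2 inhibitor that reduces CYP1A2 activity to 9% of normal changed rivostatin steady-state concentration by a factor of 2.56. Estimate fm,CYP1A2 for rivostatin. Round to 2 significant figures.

Call the CYP1A2 fraction fm. After the interaction, CL_new/CL_old = fm × 0.09 + (1 − fm).
Steady-state concentration ratio = 1 / (new CL fraction), so new CL fraction = 1 / 2.56 = 0.3906.
fm × 0.09 + 1 − fm = 0.3906  ⇒  fm × (0.09 − 1) = −0.6094  ⇒  fm = 0.67.

0.67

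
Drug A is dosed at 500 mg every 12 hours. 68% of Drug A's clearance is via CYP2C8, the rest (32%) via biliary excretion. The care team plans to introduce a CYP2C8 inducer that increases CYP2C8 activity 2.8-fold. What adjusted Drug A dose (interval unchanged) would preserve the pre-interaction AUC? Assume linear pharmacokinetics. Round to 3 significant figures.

The CYP2C8 pathway (68% of clearance) increases to 2.8× activity: 0.68 × 2.8 = 1.904.
Non-CYP routes (32%) are unchanged.
Relative clearance = 1.904 + 0.32 = 2.224.
Exposure is unchanged when dose changes in proportion to clearance. New dose = 500 mg × 2.224 = 1.11 × 10³ mg.

1.11 × 10³ mg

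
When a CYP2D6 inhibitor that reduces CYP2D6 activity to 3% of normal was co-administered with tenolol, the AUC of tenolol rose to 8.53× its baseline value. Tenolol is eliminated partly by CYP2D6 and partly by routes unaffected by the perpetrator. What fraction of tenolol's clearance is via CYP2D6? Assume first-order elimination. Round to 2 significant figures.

0.91

Write x for the fraction cleared via CYP2D6. The observed AUC change means clearance fell to 1/8.53 = 0.1172 of baseline.
Only the CYP2D6 route changed, so 0.1172 = x·0.03 + (1 − x), giving x = 0.91.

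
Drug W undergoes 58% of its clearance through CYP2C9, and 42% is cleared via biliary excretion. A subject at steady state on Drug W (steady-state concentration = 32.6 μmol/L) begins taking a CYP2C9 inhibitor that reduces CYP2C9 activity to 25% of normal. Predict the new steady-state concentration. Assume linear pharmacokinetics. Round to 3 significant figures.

The CYP2C9 pathway (58% of clearance) drops to 0.25× activity: 0.58 × 0.25 = 0.145.
The remaining 42% of clearance is unaffected.
Relative clearance = 0.145 + 0.42 = 0.565.
With dosing unchanged, steady-state concentration scales as 1/CL: 32.6 / 0.565 = 57.7 μmol/L.

57.7 μmol/L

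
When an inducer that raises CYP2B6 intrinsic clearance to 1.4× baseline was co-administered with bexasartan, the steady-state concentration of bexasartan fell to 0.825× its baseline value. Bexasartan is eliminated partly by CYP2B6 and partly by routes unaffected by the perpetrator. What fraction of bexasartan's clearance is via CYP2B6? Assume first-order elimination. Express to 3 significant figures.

0.530

CL'/CL = 1 / 0.825 = 1.212
1.4·fm + (1 − fm) = 1.212
fm = (1.212 − 1) / (1.4 − 1) = 0.530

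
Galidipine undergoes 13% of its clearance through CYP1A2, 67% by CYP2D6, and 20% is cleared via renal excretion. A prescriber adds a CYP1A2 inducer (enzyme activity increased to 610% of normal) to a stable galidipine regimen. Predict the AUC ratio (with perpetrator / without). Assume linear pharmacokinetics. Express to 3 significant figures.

The CYP1A2 pathway (13% of clearance) rises to 6.1× activity: 0.13 × 6.1 = 0.793.
CYP2D6 (67%) and the residual 20% are unaffected.
Relative clearance = 0.793 + 0.67 + 0.2 = 1.663.
AUC is inversely proportional to clearance, so the fold-change is 1 / 1.663 = 0.601.

0.601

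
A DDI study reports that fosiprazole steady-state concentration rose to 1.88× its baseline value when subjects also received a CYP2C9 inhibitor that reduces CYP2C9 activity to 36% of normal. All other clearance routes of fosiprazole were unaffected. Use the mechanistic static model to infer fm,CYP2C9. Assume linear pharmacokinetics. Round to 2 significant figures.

0.73

Write x for the fraction cleared via CYP2C9. The observed steady-state concentration change means clearance fell to 1/1.88 = 0.5319 of baseline.
Setting x·0.36 + (1 − x) = 0.5319 and solving: x = (0.5319 − 1)/(0.36 − 1) = 0.73.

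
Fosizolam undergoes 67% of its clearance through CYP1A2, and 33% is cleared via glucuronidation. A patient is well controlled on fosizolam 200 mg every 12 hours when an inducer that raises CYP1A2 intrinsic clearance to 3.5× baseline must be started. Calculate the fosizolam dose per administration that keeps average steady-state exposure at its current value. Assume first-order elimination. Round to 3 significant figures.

535 mg

CYP1A2: 0.67 × 3.5 = 2.345
Other: 0.33 (unchanged)
Relative clearance = 2.345 + 0.33 = 2.675.
Exposure is unchanged when dose changes in proportion to clearance. New dose = 200 mg × 2.675 = 535 mg.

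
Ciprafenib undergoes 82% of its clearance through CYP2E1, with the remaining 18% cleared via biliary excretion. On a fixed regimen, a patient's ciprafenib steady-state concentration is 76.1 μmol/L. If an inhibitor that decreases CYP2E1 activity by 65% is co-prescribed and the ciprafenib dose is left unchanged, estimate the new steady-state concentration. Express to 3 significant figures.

The CYP2E1 pathway (82% of clearance) drops to 0.35× activity: 0.82 × 0.35 = 0.287.
Non-CYP routes (18%) are unchanged.
Relative clearance = 0.287 + 0.18 = 0.467.
New steady-state concentration = baseline ÷ relative clearance = 76.1 / 0.467 = 163 μmol/L.

163 μmol/L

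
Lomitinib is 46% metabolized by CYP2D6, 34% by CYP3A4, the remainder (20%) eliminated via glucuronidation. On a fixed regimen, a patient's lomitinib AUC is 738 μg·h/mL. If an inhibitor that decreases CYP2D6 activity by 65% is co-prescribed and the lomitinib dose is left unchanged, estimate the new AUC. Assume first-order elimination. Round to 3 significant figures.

The CYP2D6 pathway (46% of clearance) is reduced to 0.35× activity: 0.46 × 0.35 = 0.161.
CYP3A4 (34%) and the residual 20% are unaffected.
Relative clearance = 0.161 + 0.34 + 0.2 = 0.701.
With dosing unchanged, AUC scales as 1/CL: 738 / 0.701 = 1.05 × 10³ μg·h/mL.

1.05 × 10³ μg·h/mL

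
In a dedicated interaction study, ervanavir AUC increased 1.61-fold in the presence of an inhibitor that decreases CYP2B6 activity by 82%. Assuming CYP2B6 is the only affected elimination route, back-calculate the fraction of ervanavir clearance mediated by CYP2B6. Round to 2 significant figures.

Let x = fm,CYP2B6. Because AUC ∝ 1/CL, relative clearance fell to 1/1.61 = 0.6211.
Only the CYP2B6 route changed, so 0.6211 = x·0.18 + (1 − x), giving x = 0.46.

0.46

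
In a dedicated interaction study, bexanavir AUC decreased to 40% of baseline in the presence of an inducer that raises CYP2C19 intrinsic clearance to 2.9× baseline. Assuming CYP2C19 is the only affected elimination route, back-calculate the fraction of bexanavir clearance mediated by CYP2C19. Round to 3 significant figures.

CL'/CL = 1 / 0.400 = 2.5
2.9·fm + (1 − fm) = 2.5
fm = (2.5 − 1) / (2.9 − 1) = 0.789

0.789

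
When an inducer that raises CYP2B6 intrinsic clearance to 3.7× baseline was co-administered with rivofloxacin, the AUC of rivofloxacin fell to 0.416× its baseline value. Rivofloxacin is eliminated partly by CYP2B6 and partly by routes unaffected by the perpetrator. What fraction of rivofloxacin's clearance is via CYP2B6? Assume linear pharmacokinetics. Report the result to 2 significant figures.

CL'/CL = 1 / 0.416 = 2.404
3.7·fm + (1 − fm) = 2.404
fm = (2.404 − 1) / (3.7 − 1) = 0.52

0.52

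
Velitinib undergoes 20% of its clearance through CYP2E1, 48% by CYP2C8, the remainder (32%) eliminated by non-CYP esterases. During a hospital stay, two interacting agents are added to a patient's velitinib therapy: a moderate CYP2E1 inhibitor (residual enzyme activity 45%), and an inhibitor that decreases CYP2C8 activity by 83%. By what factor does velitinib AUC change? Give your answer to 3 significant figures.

2.03

CYP2E1: 0.2 × 0.45 = 0.09
CYP2C8: 0.48 × 0.17 = 0.0816
Other: 0.32 (unchanged)
New clearance relative to baseline: 0.09 + 0.0816 + 0.32 = 0.4916.
AUC ∝ 1/CL: fold-change = 1 / 0.4916 = 2.03.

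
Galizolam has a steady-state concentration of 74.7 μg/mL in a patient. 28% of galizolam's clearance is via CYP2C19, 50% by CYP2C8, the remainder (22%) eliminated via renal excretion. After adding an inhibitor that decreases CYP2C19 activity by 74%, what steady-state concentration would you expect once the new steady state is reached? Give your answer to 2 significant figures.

The CYP2C19 pathway (28% of clearance) falls to 0.26× activity: 0.28 × 0.26 = 0.0728.
CYP2C8 (50%) and the residual 22% are unaffected.
New clearance relative to baseline: 0.0728 + 0.5 + 0.22 = 0.7928.
Steady-state concentration ∝ 1/CL, so new value = 74.7 / 0.7928 = 94 μg/mL.

94 μg/mL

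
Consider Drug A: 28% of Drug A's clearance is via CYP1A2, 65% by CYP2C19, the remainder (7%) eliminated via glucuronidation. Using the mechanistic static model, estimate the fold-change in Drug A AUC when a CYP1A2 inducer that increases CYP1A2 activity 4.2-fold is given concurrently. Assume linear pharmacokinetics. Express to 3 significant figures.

CYP1A2: 0.28 × 4.2 = 1.176
CYP2C19: 0.65 (unchanged)
Other: 0.07 (unchanged)
Relative clearance = 1.176 + 0.65 + 0.07 = 1.896.
AUC ratio = CL_old/CL_new = 1 / 1.896 = 0.527.

0.527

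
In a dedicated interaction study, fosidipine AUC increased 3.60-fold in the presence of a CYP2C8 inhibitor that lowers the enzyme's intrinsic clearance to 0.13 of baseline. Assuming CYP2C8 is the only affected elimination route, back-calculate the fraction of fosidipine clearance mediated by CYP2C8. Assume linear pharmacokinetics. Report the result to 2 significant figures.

0.83

Write x for the fraction cleared via CYP2C8. The observed AUC change means clearance fell to 1/3.60 = 0.2778 of baseline.
Setting x·0.13 + (1 − x) = 0.2778 and solving: x = (0.2778 − 1)/(0.13 − 1) = 0.83.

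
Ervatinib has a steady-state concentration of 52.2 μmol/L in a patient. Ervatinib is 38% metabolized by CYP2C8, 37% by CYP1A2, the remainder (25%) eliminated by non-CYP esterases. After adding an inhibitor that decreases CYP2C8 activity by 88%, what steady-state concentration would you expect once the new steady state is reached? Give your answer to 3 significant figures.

The CYP2C8 pathway (38% of clearance) drops to 0.12× activity: 0.38 × 0.12 = 0.0456.
CYP1A2 (37%) and the residual 25% are unaffected.
New clearance relative to baseline: 0.0456 + 0.37 + 0.25 = 0.6656.
Steady-state concentration ∝ 1/CL, so new value = 52.2 / 0.6656 = 78.4 μmol/L.

78.4 μmol/L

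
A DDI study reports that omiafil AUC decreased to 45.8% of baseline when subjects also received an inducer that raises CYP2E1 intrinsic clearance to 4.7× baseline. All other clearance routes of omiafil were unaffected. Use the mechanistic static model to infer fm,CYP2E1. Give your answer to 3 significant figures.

Write x for the fraction cleared via CYP2E1. The observed AUC change means clearance rose to 1/0.458 = 2.183 of baseline.
Setting x·4.7 + (1 − x) = 2.183 and solving: x = (2.183 − 1)/(4.7 − 1) = 0.320.

0.320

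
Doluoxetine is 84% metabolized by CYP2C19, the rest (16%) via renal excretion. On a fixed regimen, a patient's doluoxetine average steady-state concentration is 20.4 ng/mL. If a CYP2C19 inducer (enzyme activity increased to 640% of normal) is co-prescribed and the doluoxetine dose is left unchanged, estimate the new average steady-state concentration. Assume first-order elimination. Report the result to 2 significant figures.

3.7 ng/mL

The CYP2C19 pathway (84% of clearance) rises to 6.4× activity: 0.84 × 6.4 = 5.376.
Non-CYP routes (16%) are unchanged.
CL_new/CL_old = 5.376 + 0.16 = 5.536.
Average steady-state concentration ∝ 1/CL, so new value = 20.4 / 5.536 = 3.7 ng/mL.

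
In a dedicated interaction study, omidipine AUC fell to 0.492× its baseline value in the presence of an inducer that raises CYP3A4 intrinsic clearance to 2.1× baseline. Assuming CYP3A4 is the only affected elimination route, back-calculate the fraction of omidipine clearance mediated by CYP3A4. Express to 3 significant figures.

CL'/CL = 1 / 0.492 = 2.033
2.1·fm + (1 − fm) = 2.033
fm = (2.033 − 1) / (2.1 − 1) = 0.939

0.939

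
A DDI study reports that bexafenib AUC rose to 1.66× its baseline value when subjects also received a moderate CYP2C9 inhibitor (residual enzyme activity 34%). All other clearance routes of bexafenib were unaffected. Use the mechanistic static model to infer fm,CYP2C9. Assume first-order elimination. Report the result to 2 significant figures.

CL'/CL = 1 / 1.66 = 0.6024
0.34·fm + (1 − fm) = 0.6024
fm = (0.6024 − 1) / (0.34 − 1) = 0.60

0.60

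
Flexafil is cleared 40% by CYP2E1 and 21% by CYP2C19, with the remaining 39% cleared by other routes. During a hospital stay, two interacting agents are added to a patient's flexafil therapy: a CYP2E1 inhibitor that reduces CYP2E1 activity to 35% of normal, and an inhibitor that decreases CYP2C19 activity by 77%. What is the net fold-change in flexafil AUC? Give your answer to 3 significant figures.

1.73

The CYP2E1 pathway (40% of clearance) is reduced to 0.35× activity: 0.4 × 0.35 = 0.14.
The CYP2C19 pathway (21% of clearance) falls to 0.23× activity: 0.21 × 0.23 = 0.0483.
Non-CYP routes (39%) are unchanged.
Relative clearance = 0.14 + 0.0483 + 0.39 = 0.5783.
Net AUC ratio = 1 / 0.5783 = 1.73.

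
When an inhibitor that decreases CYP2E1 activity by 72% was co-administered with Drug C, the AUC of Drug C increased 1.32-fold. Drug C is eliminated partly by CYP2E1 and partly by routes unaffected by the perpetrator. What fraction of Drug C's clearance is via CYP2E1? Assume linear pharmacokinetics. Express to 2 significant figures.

CL'/CL = 1 / 1.32 = 0.7576
0.28·fm + (1 − fm) = 0.7576
fm = (0.7576 − 1) / (0.28 − 1) = 0.34

0.34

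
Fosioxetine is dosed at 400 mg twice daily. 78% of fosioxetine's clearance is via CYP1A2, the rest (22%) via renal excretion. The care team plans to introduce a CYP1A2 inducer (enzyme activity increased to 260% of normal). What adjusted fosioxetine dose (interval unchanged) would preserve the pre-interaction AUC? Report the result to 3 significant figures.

The CYP1A2 pathway (78% of clearance) increases to 2.6× activity: 0.78 × 2.6 = 2.028.
The remaining 22% of clearance is unaffected.
Relative clearance = 2.028 + 0.22 = 2.248.
Css,avg = (dose rate)/CL, so holding Css fixed requires dose ∝ CL: 400 × 2.248 = 899 mg.

899 mg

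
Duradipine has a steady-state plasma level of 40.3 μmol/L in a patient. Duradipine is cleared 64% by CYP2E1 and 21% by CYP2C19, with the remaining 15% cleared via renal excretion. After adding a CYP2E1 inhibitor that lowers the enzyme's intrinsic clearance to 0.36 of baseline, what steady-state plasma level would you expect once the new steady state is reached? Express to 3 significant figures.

The CYP2E1 pathway (64% of clearance) drops to 0.36× activity: 0.64 × 0.36 = 0.2304.
CYP2C19 (21%) and the residual 15% are unaffected.
CL_new/CL_old = 0.2304 + 0.21 + 0.15 = 0.5904.
Steady-state plasma level ∝ 1/CL, so new value = 40.3 / 0.5904 = 68.3 μmol/L.

68.3 μmol/L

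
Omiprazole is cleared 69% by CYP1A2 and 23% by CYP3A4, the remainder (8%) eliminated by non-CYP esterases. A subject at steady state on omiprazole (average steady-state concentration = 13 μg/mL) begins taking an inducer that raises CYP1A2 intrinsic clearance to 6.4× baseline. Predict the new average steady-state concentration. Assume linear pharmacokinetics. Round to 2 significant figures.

2.8 μg/mL

The CYP1A2 pathway (69% of clearance) is boosted to 6.4× activity: 0.69 × 6.4 = 4.416.
CYP3A4 (23%) and the residual 8% are unaffected.
New clearance relative to baseline: 4.416 + 0.23 + 0.08 = 4.726.
New average steady-state concentration = baseline ÷ relative clearance = 13 / 4.726 = 2.8 μg/mL.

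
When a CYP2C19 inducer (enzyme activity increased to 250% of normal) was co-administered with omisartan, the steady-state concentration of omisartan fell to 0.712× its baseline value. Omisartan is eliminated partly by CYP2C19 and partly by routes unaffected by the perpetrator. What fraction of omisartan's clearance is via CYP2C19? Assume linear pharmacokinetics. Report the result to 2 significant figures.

CL'/CL = 1 / 0.712 = 1.404
2.5·fm + (1 − fm) = 1.404
fm = (1.404 − 1) / (2.5 − 1) = 0.27

0.27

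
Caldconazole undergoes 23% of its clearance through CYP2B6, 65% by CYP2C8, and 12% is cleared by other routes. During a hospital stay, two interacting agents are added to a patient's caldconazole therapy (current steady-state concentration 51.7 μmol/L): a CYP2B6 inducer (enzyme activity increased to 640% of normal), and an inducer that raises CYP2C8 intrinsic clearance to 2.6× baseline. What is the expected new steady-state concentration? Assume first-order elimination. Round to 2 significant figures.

CYP2B6: 0.23 × 6.4 = 1.472
CYP2C8: 0.65 × 2.6 = 1.69
Other: 0.12 (unchanged)
CL_new/CL_old = 1.472 + 1.69 + 0.12 = 3.282.
Dividing the baseline by the relative clearance: 51.7 / 3.282 = 16 μmol/L.

16 μmol/L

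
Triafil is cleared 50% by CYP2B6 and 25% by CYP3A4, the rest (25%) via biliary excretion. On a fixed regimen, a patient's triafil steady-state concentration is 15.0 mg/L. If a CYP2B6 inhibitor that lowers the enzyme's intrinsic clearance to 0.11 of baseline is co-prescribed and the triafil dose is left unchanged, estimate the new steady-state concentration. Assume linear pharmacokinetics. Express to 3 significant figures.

The CYP2B6 pathway (50% of clearance) falls to 0.11× activity: 0.5 × 0.11 = 0.055.
CYP3A4 (25%) and the residual 25% are unaffected.
New clearance relative to baseline: 0.055 + 0.25 + 0.25 = 0.555.
With dosing unchanged, steady-state concentration scales as 1/CL: 15.0 / 0.555 = 27.0 mg/L.

27.0 mg/L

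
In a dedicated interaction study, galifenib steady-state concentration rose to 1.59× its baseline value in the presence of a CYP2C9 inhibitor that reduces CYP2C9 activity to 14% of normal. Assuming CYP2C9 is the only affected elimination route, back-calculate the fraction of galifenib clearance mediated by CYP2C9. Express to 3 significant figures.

0.431

Call the CYP2C9 fraction fm. After the interaction, CL_new/CL_old = fm × 0.14 + (1 − fm).
Steady-state concentration ratio = 1 / (new CL fraction), so new CL fraction = 1 / 1.59 = 0.6289.
fm × 0.14 + 1 − fm = 0.6289  ⇒  fm × (0.14 − 1) = −0.3711  ⇒  fm = 0.431.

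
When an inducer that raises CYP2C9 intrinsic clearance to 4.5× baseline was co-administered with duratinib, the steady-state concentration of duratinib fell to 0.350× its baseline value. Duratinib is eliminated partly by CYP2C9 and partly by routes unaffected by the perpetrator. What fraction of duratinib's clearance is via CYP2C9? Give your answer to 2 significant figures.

0.53

CL'/CL = 1 / 0.350 = 2.857
4.5·fm + (1 − fm) = 2.857
fm = (2.857 − 1) / (4.5 − 1) = 0.53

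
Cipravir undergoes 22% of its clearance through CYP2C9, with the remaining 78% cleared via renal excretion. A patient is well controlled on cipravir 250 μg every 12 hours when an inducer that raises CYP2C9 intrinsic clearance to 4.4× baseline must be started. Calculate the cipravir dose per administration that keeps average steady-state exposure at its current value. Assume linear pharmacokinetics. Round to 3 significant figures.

437 μg

The CYP2C9 pathway (22% of clearance) increases to 4.4× activity: 0.22 × 4.4 = 0.968.
The remaining 78% of clearance is unaffected.
New clearance relative to baseline: 0.968 + 0.78 = 1.748.
Css,avg = (dose rate)/CL, so holding Css fixed requires dose ∝ CL: 250 × 1.748 = 437 μg.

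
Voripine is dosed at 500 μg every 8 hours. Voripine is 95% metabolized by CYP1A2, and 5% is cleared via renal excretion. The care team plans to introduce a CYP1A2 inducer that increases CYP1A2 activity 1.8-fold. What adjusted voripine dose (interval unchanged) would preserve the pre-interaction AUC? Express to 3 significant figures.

880 μg

The CYP1A2 pathway (95% of clearance) increases to 1.8× activity: 0.95 × 1.8 = 1.71.
The remaining 5% of clearance is unaffected.
CL_new/CL_old = 1.71 + 0.05 = 1.76.
To maintain the same steady-state level, dose must scale with clearance: new dose = 500 × 1.76 = 880 μg.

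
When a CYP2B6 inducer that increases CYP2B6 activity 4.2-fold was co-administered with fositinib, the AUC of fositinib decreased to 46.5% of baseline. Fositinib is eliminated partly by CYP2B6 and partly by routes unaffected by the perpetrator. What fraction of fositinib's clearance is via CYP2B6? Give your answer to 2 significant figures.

0.36

CL'/CL = 1 / 0.465 = 2.151
4.2·fm + (1 − fm) = 2.151
fm = (2.151 − 1) / (4.2 − 1) = 0.36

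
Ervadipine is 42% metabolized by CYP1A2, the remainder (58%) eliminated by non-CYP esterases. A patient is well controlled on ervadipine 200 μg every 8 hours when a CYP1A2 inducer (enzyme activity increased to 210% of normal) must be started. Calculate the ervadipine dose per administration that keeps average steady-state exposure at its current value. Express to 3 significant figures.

CYP1A2: 0.42 × 2.1 = 0.882
Other: 0.58 (unchanged)
Relative clearance = 0.882 + 0.58 = 1.462.
To maintain the same steady-state level, dose must scale with clearance: new dose = 200 × 1.462 = 292 μg.

292 μg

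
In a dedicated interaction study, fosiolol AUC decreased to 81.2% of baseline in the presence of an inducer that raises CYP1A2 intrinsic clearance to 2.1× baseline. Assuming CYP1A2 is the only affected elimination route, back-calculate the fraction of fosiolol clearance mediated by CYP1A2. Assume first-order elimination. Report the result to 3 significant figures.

0.210

CL'/CL = 1 / 0.812 = 1.232
2.1·fm + (1 − fm) = 1.232
fm = (1.232 − 1) / (2.1 − 1) = 0.210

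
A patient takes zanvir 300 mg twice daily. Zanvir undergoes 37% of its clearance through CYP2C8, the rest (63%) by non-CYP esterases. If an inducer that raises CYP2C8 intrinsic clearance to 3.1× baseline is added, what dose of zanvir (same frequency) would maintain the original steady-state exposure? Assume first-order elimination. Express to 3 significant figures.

The CYP2C8 pathway (37% of clearance) is boosted to 3.1× activity: 0.37 × 3.1 = 1.147.
The remaining 63% of clearance is unaffected.
CL_new/CL_old = 1.147 + 0.63 = 1.777.
Exposure is unchanged when dose changes in proportion to clearance. New dose = 300 mg × 1.777 = 533 mg.

533 mg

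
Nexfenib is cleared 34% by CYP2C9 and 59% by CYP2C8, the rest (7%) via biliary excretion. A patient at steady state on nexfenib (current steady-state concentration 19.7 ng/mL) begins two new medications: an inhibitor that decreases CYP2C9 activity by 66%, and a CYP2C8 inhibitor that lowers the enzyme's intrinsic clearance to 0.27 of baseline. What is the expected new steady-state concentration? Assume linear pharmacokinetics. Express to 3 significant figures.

The CYP2C9 pathway (34% of clearance) is reduced to 0.34× activity: 0.34 × 0.34 = 0.1156.
The CYP2C8 pathway (59% of clearance) falls to 0.27× activity: 0.59 × 0.27 = 0.1593.
The remaining 7% of clearance is unaffected.
CL_new/CL_old = 0.1156 + 0.1593 + 0.07 = 0.3449.
Steady-state concentration ∝ 1/CL: new value = 19.7 / 0.3449 = 57.1 ng/mL.

57.1 ng/mL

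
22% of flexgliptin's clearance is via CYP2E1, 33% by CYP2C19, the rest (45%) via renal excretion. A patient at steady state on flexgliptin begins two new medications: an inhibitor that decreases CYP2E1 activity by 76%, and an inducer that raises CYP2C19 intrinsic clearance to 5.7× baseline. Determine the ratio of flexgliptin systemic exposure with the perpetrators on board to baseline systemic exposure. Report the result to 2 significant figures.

0.42

The CYP2E1 pathway (22% of clearance) is reduced to 0.24× activity: 0.22 × 0.24 = 0.0528.
The CYP2C19 pathway (33% of clearance) increases to 5.7× activity: 0.33 × 5.7 = 1.881.
Non-CYP routes (45%) are unchanged.
Relative clearance = 0.0528 + 1.881 + 0.45 = 2.3838.
Net systemic exposure ratio = 1 / 2.3838 = 0.42.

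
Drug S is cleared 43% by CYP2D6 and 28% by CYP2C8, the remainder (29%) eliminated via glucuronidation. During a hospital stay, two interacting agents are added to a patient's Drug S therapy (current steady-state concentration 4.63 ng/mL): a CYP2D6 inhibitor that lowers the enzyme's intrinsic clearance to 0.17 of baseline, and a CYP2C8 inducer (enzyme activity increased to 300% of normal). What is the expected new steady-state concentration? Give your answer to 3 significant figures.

3.85 ng/mL

CYP2D6: 0.43 × 0.17 = 0.0731
CYP2C8: 0.28 × 3 = 0.84
Other: 0.29 (unchanged)
Relative clearance = 0.0731 + 0.84 + 0.29 = 1.2031.
Steady-state concentration ∝ 1/CL: new value = 4.63 / 1.2031 = 3.85 ng/mL.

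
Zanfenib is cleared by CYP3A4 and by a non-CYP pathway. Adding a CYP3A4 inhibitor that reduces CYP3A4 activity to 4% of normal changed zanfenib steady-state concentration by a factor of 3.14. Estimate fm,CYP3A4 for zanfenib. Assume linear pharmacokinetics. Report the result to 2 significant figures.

0.71

Let fm be the CYP3A4 fraction. New clearance relative to baseline = fm × 0.04 + (1 − fm).
Steady-state concentration ratio = 1 / (new CL fraction), so new CL fraction = 1 / 3.14 = 0.3185.
fm × 0.04 + 1 − fm = 0.3185  ⇒  fm × (0.04 − 1) = −0.6815  ⇒  fm = 0.71.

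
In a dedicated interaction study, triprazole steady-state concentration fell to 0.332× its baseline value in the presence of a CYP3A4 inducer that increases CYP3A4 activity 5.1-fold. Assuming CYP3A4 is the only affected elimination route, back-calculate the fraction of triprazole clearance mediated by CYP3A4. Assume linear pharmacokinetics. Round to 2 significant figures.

0.49

CL'/CL = 1 / 0.332 = 3.012
5.1·fm + (1 − fm) = 3.012
fm = (3.012 − 1) / (5.1 − 1) = 0.49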